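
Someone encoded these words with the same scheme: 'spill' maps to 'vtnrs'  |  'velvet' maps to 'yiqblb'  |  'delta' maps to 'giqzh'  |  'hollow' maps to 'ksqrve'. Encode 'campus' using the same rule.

Letter i (0-indexed) is shifted by i+3, so successive shifts are 3, 4, 5, ….
For campus: c+3=f, a+4=e, m+5=r, p+6=v, u+7=b, s+8=a.

fervba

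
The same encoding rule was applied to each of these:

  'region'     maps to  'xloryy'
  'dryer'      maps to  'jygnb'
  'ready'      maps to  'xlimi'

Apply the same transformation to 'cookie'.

ivwtsp

In region: r→x is +6, e→l is +7, g→o is +8, i→r is +9 — the shift increases by 1 each position. Each letter shifts forward by (position + 6), i.e. 6, 7, 8, … — the shift grows by one for each successive letter.
For cookie: c+6=i, o+7=v, o+8=w, k+9=t, i+10=s, e+11=p.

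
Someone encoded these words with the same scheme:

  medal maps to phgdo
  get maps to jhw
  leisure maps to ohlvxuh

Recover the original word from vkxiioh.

Compare letters: m→p is +3, e→h is +3, d→g is +3 — a constant shift. This is a Caesar cipher with shift 3.
Reversing it on vkxiioh: v−3=s, k−3=h, x−3=u, i−3=f, i−3=f, o−3=l, h−3=e.

shuffle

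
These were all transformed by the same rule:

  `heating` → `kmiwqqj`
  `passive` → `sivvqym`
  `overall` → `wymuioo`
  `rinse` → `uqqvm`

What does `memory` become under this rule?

pmpwub

The rule splits by letter class: vowels +8, consonants +3.
On memory: m(cons)+3=p, e(vowel)+8=m, m(cons)+3=p, o(vowel)+8=w, r(cons)+3=u, y(cons)+3=b.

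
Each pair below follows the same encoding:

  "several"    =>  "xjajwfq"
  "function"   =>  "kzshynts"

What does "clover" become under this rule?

This is a Caesar cipher with shift 5.
Applying it to clover: c+5=h, l+5=q, o+5=t, v+5=a, e+5=j, r+5=w.

hqtajw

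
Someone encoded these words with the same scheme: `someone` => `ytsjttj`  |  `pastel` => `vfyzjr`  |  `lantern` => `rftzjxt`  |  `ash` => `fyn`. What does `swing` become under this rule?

The shift depends on letter class: consonant s→y is +6, but vowel o→t is +5. Two shifts are in play — +5 for a/e/i/o/u, +6 for every other letter.
For swing: s(cons)+6=y, w(cons)+6=c, i(vowel)+5=n, n(cons)+6=t, g(cons)+6=m.

ycntm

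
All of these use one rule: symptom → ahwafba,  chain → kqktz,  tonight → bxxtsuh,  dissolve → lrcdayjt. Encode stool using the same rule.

acyzx

In symptom: s→a is +8, y→h is +9, m→w is +10, p→a is +11 — the shift increases by 1 each position. Each letter shifts forward by (position + 8), i.e. 8, 9, 10, … — the shift grows by one for each successive letter.
Applying it to stool: s+8=a, t+9=c, o+10=y, o+11=z, l+12=x.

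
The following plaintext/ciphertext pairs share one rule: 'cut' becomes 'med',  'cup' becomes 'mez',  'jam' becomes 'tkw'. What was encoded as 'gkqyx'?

Compare letters: c→m is +10, u→e is +10, t→d is +10 — a constant shift. It's a constant shift of +10 (ROT10).
Reversing it on gkqyx: g−10=w, k−10=a, q−10=g, y−10=o, x−10=n.

wagon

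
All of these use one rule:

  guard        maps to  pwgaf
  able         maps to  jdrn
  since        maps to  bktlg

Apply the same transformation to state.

Shifts by position in guard: pos 0: g→p (+9), pos 1: u→w (+2), pos 2: a→g (+6), pos 3: r→a (+9), pos 4: d→f (+2) — repeating every 3. A repeating key of period 3 is used — shifts +9, +2, +6 over and over.
For state: s+9=b, t+2=v, a+6=g, t+9=c, e+2=g.

bvgcg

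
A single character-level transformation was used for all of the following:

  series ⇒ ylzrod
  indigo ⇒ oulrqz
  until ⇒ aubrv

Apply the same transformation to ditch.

jpblr

In series: s→y is +6, e→l is +7, r→z is +8, i→r is +9 — the shift increases by 1 each position. Each letter shifts forward by (position + 6), i.e. 6, 7, 8, … — the shift grows by one for each successive letter.
Applying it to ditch: d+6=j, i+7=p, t+8=b, c+9=l, h+10=r.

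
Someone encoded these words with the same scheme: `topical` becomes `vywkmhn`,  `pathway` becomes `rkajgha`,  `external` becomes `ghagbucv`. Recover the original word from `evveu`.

clock

Shifts by position in topical: pos 0: t→v (+2), pos 1: o→y (+10), pos 2: p→w (+7), pos 3: i→k (+2), pos 4: c→m (+10), pos 5: a→h (+7) — repeating every 3. The shifts repeat in a cycle of length 3: positions 0,1,… shift by +2, +10, +7, then the pattern repeats.
Decoding evveu: e−2=c, v−10=l, v−7=o, e−2=c, u−10=k.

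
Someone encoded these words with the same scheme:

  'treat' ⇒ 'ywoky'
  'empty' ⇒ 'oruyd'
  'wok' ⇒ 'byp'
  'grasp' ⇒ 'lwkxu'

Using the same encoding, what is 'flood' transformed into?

kqyyi

The shift depends on letter class: consonant t→y is +5, but vowel e→o is +10. Two shifts are in play — +10 for a/e/i/o/u, +5 for every other letter.
For flood: f(cons)+5=k, l(cons)+5=q, o(vowel)+10=y, o(vowel)+10=y, d(cons)+5=i.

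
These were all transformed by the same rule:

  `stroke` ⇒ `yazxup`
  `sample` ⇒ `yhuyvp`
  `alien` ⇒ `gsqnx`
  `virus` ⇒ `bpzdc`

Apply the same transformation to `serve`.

In stroke: s→y is +6, t→a is +7, r→z is +8, o→x is +9 — the shift increases by 1 each position. The shift increases by 1 at each position, starting from +6: 6, 7, 8, ….
For serve: s+6=y, e+7=l, r+8=z, v+9=e, e+10=o.

ylzeo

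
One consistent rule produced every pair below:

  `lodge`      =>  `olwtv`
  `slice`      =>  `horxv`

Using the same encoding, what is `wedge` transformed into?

Each pair mirrors across the alphabet (l↔o, o↔l, d↔w): positions sum to 25. Letters are reflected about the middle of the alphabet (position → 25−position): Atbash.
For wedge: w↔d, e↔v, d↔w, g↔t, e↔v.

dvwtv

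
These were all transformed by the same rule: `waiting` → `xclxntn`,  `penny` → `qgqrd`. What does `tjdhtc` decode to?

shadow

In waiting: w→x is +1, a→c is +2, i→l is +3, t→x is +4 — the shift increases by 1 each position. The shift increases by 1 at each position, starting from +1: 1, 2, 3, ….
Undoing it on tjdhtc: t−1=s, j−2=h, d−3=a, h−4=d, t−5=o, c−6=w.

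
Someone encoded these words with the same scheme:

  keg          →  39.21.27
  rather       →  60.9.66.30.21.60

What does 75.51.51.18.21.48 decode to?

k(#11)→39 and e(#5)→21: differences scale by 3, so n = 3·pos + 6. With a=1..z=26, the number is 3·pos + 6.
Undoing it on 75.51.51.18.21.48: 75→(75−6)÷3=23=w, 51→(51−6)÷3=15=o, 51→(51−6)÷3=15=o, 18→(18−6)÷3=4=d, 21→(21−6)÷3=5=e, 48→(48−6)÷3=14=n.

wooden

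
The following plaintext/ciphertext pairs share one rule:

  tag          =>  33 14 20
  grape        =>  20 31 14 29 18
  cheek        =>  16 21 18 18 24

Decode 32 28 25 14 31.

solar

t is letter #20 and maps to 33: an offset of 13. Each letter is replaced by its alphabet position (a=1..z=26) + 13.
Decoding 32 28 25 14 31: 32→(32−13)÷1=19=s, 28→(28−13)÷1=15=o, 25→(25−13)÷1=12=l, 14→(14−13)÷1=1=a, 31→(31−13)÷1=18=r.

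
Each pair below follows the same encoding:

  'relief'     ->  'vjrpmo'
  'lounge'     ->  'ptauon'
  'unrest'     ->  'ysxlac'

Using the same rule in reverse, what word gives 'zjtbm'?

venue

In relief: r→v is +4, e→j is +5, l→r is +6, i→p is +7 — the shift increases by 1 each position. The shift increases by 1 at each position, starting from +4: 4, 5, 6, ….
Undoing it on zjtbm: z−4=v, j−5=e, t−6=n, b−7=u, m−8=e.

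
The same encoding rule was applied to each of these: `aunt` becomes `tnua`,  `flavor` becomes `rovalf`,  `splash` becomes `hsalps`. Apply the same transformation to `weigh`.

hgiew

The output letters match the input read backwards: aunt reversed is tnua. It's just the letters in reverse order.
On weigh: reverse → hgiew.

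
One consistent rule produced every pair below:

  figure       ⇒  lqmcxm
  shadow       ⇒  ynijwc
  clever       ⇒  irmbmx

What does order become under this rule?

wxjmx

The shift depends on letter class: consonant f→l is +6, but vowel i→q is +8. Two shifts are in play — +8 for a/e/i/o/u, +6 for every other letter.
Applying it to order: o(vowel)+8=w, r(cons)+6=x, d(cons)+6=j, e(vowel)+8=m, r(cons)+6=x.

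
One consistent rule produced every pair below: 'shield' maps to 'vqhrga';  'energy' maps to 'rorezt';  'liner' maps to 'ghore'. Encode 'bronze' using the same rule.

s(18)→v(21) and h(7)→q(16) fit y≡17x+1 (mod 26); the inverse of 17 mod 26 is 23. This is an affine cipher: with a=0,…,z=25, each position x becomes (17x+1) mod 26.
Applying it to bronze: b(1)→17·1+1≡18=s; r(17)→17·17+1≡4=e; o(14)→17·14+1≡5=f; n(13)→17·13+1≡14=o; z(25)→17·25+1≡10=k; e(4)→17·4+1≡17=r (all mod 26).

sefokr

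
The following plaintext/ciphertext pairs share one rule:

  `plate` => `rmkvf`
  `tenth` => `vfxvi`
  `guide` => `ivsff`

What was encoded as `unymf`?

smoke

Shifts by position in plate: pos 0: p→r (+2), pos 1: l→m (+1), pos 2: a→k (+10), pos 3: t→v (+2), pos 4: e→f (+1) — repeating every 3. It's a Vigenère-style cipher with numeric key [2,1,10]: position i shifts by key[i mod 3].
Decoding unymf: u−2=s, n−1=m, y−10=o, m−2=k, f−1=e.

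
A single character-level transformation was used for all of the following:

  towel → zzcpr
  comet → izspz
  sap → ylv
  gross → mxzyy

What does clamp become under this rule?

irlsv

The shift depends on letter class: consonant t→z is +6, but vowel o→z is +11. Two shifts are in play — +11 for a/e/i/o/u, +6 for every other letter.
For clamp: c(cons)+6=i, l(cons)+6=r, a(vowel)+11=l, m(cons)+6=s, p(cons)+6=v.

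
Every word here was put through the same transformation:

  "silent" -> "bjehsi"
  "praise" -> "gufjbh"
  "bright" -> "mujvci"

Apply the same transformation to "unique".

Treating letters as 0–25, the rule is x ↦ 7x + 5 (mod 26).
On unique: u(20)→7·20+5≡15=p; n(13)→7·13+5≡18=s; i(8)→7·8+5≡9=j; q(16)→7·16+5≡13=n; u(20)→7·20+5≡15=p; e(4)→7·4+5≡7=h (all mod 26).

psjnph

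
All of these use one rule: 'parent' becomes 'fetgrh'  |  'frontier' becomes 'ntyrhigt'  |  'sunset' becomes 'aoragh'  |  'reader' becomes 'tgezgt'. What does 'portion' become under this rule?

This is an affine cipher: with a=0,…,z=25, each position x becomes (7x+4) mod 26.
On portion: p(15)→7·15+4≡5=f; o(14)→7·14+4≡24=y; r(17)→7·17+4≡19=t; t(19)→7·19+4≡7=h; i(8)→7·8+4≡8=i; o(14)→7·14+4≡24=y; n(13)→7·13+4≡17=r (all mod 26).

fythiyr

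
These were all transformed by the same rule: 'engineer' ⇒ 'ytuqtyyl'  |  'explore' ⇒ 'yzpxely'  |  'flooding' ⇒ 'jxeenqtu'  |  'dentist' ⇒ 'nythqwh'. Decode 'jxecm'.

flock

e(4)→y(24) and n(13)→t(19) fit y≡11x+6 (mod 26); the inverse of 11 mod 26 is 19. Each letter's alphabet position (a=0..z=25) is mapped through 11·x+6 mod 26 — an affine cipher.
Decoding jxecm: j(9)→19·(9−6)≡5=f; x(23)→19·(23−6)≡11=l; e(4)→19·(4−6)≡14=o; c(2)→19·(2−6)≡2=c; m(12)→19·(12−6)≡10=k (all mod 26).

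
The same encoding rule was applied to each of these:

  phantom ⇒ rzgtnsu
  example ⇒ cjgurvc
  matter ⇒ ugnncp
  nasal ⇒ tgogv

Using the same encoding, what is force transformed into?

bspec

This is an affine cipher: with a=0,…,z=25, each position x becomes (25x+6) mod 26.
On force: f(5)→25·5+6≡1=b; o(14)→25·14+6≡18=s; r(17)→25·17+6≡15=p; c(2)→25·2+6≡4=e; e(4)→25·4+6≡2=c (all mod 26).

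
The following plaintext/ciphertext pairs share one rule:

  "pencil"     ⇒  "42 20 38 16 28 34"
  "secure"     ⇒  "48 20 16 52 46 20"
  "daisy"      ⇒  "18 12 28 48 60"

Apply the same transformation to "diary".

18 28 12 46 60

p(#16)→42 and e(#5)→20: differences scale by 2, so n = 2·pos + 10. Each letter becomes 2×(its alphabet position, a=1..z=26) + 10.
Applying it to diary: d=4→18, i=9→28, a=1→12, r=18→46, y=25→60.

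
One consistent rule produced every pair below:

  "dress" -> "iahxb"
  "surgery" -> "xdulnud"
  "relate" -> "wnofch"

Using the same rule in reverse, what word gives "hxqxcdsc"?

constant

Shifts by position in dress: pos 0: d→i (+5), pos 1: r→a (+9), pos 2: e→h (+3), pos 3: s→x (+5), pos 4: s→b (+9) — repeating every 3. It's a Vigenère-style cipher with numeric key [5,9,3]: position i shifts by key[i mod 3].
Decoding hxqxcdsc: h−5=c, x−9=o, q−3=n, x−5=s, c−9=t, d−3=a, s−5=n, c−9=t.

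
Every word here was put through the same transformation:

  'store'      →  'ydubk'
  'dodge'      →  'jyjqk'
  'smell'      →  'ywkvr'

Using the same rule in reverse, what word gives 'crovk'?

Shifts by position in store: pos 0: s→y (+6), pos 1: t→d (+10), pos 2: o→u (+6), pos 3: r→b (+10) — repeating every 2. The shifts repeat in a cycle of length 2: positions 0,1,… shift by +6, +10, then the pattern repeats.
Reversing it on crovk: c−6=w, r−10=h, o−6=i, v−10=l, k−6=e.

while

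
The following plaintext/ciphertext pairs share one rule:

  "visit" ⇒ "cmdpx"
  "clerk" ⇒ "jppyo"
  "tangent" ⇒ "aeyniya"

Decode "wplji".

place

Shifts by position in visit: pos 0: v→c (+7), pos 1: i→m (+4), pos 2: s→d (+11), pos 3: i→p (+7), pos 4: t→x (+4) — repeating every 3. The shifts repeat in a cycle of length 3: positions 0,1,… shift by +7, +4, +11, then the pattern repeats.
Decoding wplji: w−7=p, p−4=l, l−11=a, j−7=c, i−4=e.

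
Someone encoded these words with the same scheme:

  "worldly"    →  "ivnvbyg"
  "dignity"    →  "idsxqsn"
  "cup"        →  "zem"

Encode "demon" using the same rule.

xywon

The output letters match the input read backwards, each shifted +10: worldly reversed is yldlrow. Two steps: reverse the string, then apply a Caesar shift of +10.
On demon: reverse → nomed; then shift: n+10=x, o+10=y, m+10=w, e+10=o, d+10=n.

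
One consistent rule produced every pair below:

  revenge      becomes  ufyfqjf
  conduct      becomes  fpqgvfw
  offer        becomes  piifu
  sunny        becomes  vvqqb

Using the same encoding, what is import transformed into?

The shift depends on letter class: consonant r→u is +3, but vowel e→f is +1. Vowels shift forward by 1 and consonants shift forward by 3.
On import: i(vowel)+1=j, m(cons)+3=p, p(cons)+3=s, o(vowel)+1=p, r(cons)+3=u, t(cons)+3=w.

jpspuw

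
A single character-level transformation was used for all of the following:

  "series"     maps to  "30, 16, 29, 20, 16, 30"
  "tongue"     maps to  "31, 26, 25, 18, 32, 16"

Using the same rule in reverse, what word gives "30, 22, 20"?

s is letter #19 and maps to 30: an offset of 11. Letters become their 1-based position plus 11 (so a→12, b→13, …).
Reversing it on 30, 22, 20: 30→(30−11)÷1=19=s, 22→(22−11)÷1=11=k, 20→(20−11)÷1=9=i.

ski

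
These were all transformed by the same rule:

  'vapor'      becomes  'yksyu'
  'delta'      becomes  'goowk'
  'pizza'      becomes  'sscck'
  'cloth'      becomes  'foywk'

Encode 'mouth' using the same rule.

Vowels shift forward by 10 and consonants shift forward by 3.
Applying it to mouth: m(cons)+3=p, o(vowel)+10=y, u(vowel)+10=e, t(cons)+3=w, h(cons)+3=k.

pyewk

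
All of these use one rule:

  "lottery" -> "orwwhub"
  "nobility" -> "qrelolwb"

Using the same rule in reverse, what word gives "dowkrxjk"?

Compare letters: l→o is +3, o→r is +3, t→w is +3 — a constant shift. Every letter moves 3 places later in the alphabet, wrapping around z→a.
Reversing it on dowkrxjk: d−3=a, o−3=l, w−3=t, k−3=h, r−3=o, x−3=u, j−3=g, k−3=h.

although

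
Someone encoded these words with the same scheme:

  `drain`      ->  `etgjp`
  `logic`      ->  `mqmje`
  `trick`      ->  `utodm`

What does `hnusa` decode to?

Shifts by position in drain: pos 0: d→e (+1), pos 1: r→t (+2), pos 2: a→g (+6), pos 3: i→j (+1), pos 4: n→p (+2) — repeating every 3. A repeating key of period 3 is used — shifts +1, +2, +6 over and over.
Decoding hnusa: h−1=g, n−2=l, u−6=o, s−1=r, a−2=y.

glory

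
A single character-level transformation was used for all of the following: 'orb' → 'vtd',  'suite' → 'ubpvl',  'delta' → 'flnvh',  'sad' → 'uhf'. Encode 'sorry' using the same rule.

The shift depends on letter class: consonant r→t is +2, but vowel o→v is +7. Two shifts are in play — +7 for a/e/i/o/u, +2 for every other letter.
For sorry: s(cons)+2=u, o(vowel)+7=v, r(cons)+2=t, r(cons)+2=t, y(cons)+2=a.

uvtta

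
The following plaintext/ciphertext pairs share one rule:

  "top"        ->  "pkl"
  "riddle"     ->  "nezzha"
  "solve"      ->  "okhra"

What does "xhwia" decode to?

Compare letters: t→p is +22, o→k is +22, p→l is +22 — a constant shift. Each letter is shifted forward by 22 in the alphabet (a Caesar shift of +22).
Undoing it on xhwia: x−22=b, h−22=l, w−22=a, i−22=m, a−22=e.

blame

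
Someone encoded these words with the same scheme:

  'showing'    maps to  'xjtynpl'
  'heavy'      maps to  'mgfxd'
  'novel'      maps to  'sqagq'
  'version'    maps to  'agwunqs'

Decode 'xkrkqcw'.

Shifts by position in showing: pos 0: s→x (+5), pos 1: h→j (+2), pos 2: o→t (+5), pos 3: w→y (+2) — repeating every 2. It's a Vigenère-style cipher with numeric key [5,2]: position i shifts by key[i mod 2].
Decoding xkrkqcw: x−5=s, k−2=i, r−5=m, k−2=i, q−5=l, c−2=a, w−5=r.

similar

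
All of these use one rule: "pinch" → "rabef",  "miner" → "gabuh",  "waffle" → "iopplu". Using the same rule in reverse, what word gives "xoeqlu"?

Each letter's alphabet position (a=0..z=25) is mapped through 21·x+14 mod 26 — an affine cipher.
Undoing it on xoeqlu: x(23)→5·(23−14)≡19=t; o(14)→5·(14−14)≡0=a; e(4)→5·(4−14)≡2=c; q(16)→5·(16−14)≡10=k; l(11)→5·(11−14)≡11=l; u(20)→5·(20−14)≡4=e (all mod 26).

tackle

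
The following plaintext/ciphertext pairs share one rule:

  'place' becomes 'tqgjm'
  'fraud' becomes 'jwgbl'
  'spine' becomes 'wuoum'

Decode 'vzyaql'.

In place: p→t is +4, l→q is +5, a→g is +6, c→j is +7 — the shift increases by 1 each position. The shift increases by 1 at each position, starting from +4: 4, 5, 6, ….
Reversing it on vzyaql: v−4=r, z−5=u, y−6=s, a−7=t, q−8=i, l−9=c.

rustic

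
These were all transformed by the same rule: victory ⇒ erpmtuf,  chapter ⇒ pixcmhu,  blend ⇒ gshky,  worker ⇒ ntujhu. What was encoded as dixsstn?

shallow

This is an affine cipher: with a=0,…,z=25, each position x becomes (9x+23) mod 26.
Undoing it on dixsstn: d(3)→3·(3−23)≡18=s; i(8)→3·(8−23)≡7=h; x(23)→3·(23−23)≡0=a; s(18)→3·(18−23)≡11=l; s(18)→3·(18−23)≡11=l; t(19)→3·(19−23)≡14=o; n(13)→3·(13−23)≡22=w (all mod 26).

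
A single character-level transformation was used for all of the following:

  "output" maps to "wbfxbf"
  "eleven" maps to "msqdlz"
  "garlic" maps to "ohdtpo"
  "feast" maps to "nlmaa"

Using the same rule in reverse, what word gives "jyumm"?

brief

Shifts by position in output: pos 0: o→w (+8), pos 1: u→b (+7), pos 2: t→f (+12), pos 3: p→x (+8), pos 4: u→b (+7), pos 5: t→f (+12) — repeating every 3. It's a Vigenère-style cipher with numeric key [8,7,12]: position i shifts by key[i mod 3].
Reversing it on jyumm: j−8=b, y−7=r, u−12=i, m−8=e, m−7=f.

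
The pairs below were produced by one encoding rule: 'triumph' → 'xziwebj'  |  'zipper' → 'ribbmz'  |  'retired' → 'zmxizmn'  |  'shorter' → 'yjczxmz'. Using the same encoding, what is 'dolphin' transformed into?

t(19)→x(23) and r(17)→z(25) fit y≡25x+16 (mod 26); the inverse of 25 mod 26 is 25. Treating letters as 0–25, the rule is x ↦ 25x + 16 (mod 26).
Applying it to dolphin: d(3)→25·3+16≡13=n; o(14)→25·14+16≡2=c; l(11)→25·11+16≡5=f; p(15)→25·15+16≡1=b; h(7)→25·7+16≡9=j; i(8)→25·8+16≡8=i; n(13)→25·13+16≡3=d (all mod 26).

ncfbjid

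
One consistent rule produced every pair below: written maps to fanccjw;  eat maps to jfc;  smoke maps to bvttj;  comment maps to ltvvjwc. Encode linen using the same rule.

unwjw

Two shifts are in play — +5 for a/e/i/o/u, +9 for every other letter.
For linen: l(cons)+9=u, i(vowel)+5=n, n(cons)+9=w, e(vowel)+5=j, n(cons)+9=w.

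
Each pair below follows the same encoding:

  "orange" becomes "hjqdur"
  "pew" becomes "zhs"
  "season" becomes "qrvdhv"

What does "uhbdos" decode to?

player

The output letters match the input read backwards, each shifted +3: orange reversed is egnaro. Two steps: reverse the string, then apply a Caesar shift of +3.
Undoing it on uhbdos: shift back: u−3=r, h−3=e, b−3=y, d−3=a, o−3=l, s−3=p → reyalp; then reverse → player.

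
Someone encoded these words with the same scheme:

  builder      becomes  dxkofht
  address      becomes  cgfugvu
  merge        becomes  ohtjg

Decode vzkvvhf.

twisted

A repeating key of period 2 is used — shifts +2, +3 over and over.
Undoing it on vzkvvhf: v−2=t, z−3=w, k−2=i, v−3=s, v−2=t, h−3=e, f−2=d.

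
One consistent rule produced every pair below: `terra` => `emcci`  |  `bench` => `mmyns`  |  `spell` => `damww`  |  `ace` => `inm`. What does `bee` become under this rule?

The shift depends on letter class: consonant t→e is +11, but vowel e→m is +8. Vowels shift forward by 8 and consonants shift forward by 11.
On bee: b(cons)+11=m, e(vowel)+8=m, e(vowel)+8=m.

mmm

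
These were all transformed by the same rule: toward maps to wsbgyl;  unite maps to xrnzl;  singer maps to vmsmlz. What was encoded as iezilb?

In toward: t→w is +3, o→s is +4, w→b is +5, a→g is +6 — the shift increases by 1 each position. Each letter shifts forward by (position + 3), i.e. 3, 4, 5, … — the shift grows by one for each successive letter.
Undoing it on iezilb: i−3=f, e−4=a, z−5=u, i−6=c, l−7=e, b−8=t.

faucet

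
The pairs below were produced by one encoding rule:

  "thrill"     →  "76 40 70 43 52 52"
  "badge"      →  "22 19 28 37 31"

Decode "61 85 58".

own

t(#20)→76 and h(#8)→40: differences scale by 3, so n = 3·pos + 16. With a=1..z=26, the number is 3·pos + 16.
Reversing it on 61 85 58: 61→(61−16)÷3=15=o, 85→(85−16)÷3=23=w, 58→(58−16)÷3=14=n.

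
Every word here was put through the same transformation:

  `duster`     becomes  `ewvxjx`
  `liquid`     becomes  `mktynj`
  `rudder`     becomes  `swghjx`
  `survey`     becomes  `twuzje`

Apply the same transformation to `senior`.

tgqmtx

In duster: d→e is +1, u→w is +2, s→v is +3, t→x is +4 — the shift increases by 1 each position. Letter i (0-indexed) is shifted by i+1, so successive shifts are 1, 2, 3, ….
For senior: s+1=t, e+2=g, n+3=q, i+4=m, o+5=t, r+6=x.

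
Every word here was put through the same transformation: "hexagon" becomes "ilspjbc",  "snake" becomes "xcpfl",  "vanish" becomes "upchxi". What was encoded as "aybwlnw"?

protect

h(7)→i(8) and e(4)→l(11) fit y≡25x+15 (mod 26); the inverse of 25 mod 26 is 25. Treating letters as 0–25, the rule is x ↦ 25x + 15 (mod 26).
Decoding aybwlnw: a(0)→25·(0−15)≡15=p; y(24)→25·(24−15)≡17=r; b(1)→25·(1−15)≡14=o; w(22)→25·(22−15)≡19=t; l(11)→25·(11−15)≡4=e; n(13)→25·(13−15)≡2=c; w(22)→25·(22−15)≡19=t (all mod 26).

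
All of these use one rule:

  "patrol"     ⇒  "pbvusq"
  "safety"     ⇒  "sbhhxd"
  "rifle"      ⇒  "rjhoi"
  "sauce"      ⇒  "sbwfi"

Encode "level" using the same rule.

lfxhp

In patrol: p→p is +0, a→b is +1, t→v is +2, r→u is +3 — the shift increases by 1 each position. The shift increases by 1 at each position, starting from +0: 0, 1, 2, ….
For level: l+0=l, e+1=f, v+2=x, e+3=h, l+4=p.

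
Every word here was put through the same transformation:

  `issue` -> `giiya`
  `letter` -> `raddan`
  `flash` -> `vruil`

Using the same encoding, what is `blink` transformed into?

i(8)→g(6) and s(18)→i(8) fit y≡21x+20 (mod 26); the inverse of 21 mod 26 is 5. Treating letters as 0–25, the rule is x ↦ 21x + 20 (mod 26).
Applying it to blink: b(1)→21·1+20≡15=p; l(11)→21·11+20≡17=r; i(8)→21·8+20≡6=g; n(13)→21·13+20≡7=h; k(10)→21·10+20≡22=w (all mod 26).

prghw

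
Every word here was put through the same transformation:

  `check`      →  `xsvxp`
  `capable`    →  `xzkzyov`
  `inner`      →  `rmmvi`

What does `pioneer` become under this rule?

krlmvvi

Each pair mirrors across the alphabet (c↔x, h↔s, e↔v): positions sum to 25. Letters are reflected about the middle of the alphabet (position → 25−position): Atbash.
For pioneer: p↔k, i↔r, o↔l, n↔m, e↔v, e↔v, r↔i.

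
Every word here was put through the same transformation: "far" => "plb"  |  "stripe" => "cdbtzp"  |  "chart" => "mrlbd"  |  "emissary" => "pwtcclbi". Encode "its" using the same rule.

The shift depends on letter class: consonant f→p is +10, but vowel a→l is +11. Two shifts are in play — +11 for a/e/i/o/u, +10 for every other letter.
Applying it to its: i(vowel)+11=t, t(cons)+10=d, s(cons)+10=c.

tdc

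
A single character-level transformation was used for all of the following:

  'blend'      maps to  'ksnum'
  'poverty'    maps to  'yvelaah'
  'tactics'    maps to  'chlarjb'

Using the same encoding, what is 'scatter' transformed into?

A repeating key of period 2 is used — shifts +9, +7 over and over.
For scatter: s+9=b, c+7=j, a+9=j, t+7=a, t+9=c, e+7=l, r+9=a.

bjjacla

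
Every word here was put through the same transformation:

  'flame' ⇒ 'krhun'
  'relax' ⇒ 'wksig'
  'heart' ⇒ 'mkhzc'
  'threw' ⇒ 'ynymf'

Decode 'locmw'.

given

In flame: f→k is +5, l→r is +6, a→h is +7, m→u is +8 — the shift increases by 1 each position. The shift increases by 1 at each position, starting from +5: 5, 6, 7, ….
Undoing it on locmw: l−5=g, o−6=i, c−7=v, m−8=e, w−9=n.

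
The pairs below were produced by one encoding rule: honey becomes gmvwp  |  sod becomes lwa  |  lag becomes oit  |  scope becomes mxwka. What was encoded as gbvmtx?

The output letters match the input read backwards, each shifted +8: honey reversed is yenoh. The word is reversed, then every letter is shifted forward by 8.
Undoing it on gbvmtx: shift back: g−8=y, b−8=t, v−8=n, m−8=e, t−8=l, x−8=p → ytnelp; then reverse → plenty.

plenty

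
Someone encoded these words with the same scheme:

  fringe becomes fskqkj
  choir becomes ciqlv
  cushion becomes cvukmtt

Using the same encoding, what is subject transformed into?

In fringe: f→f is +0, r→s is +1, i→k is +2, n→q is +3 — the shift increases by 1 each position. Letter i (0-indexed) is shifted by i+0, so successive shifts are 0, 1, 2, ….
For subject: s+0=s, u+1=v, b+2=d, j+3=m, e+4=i, c+5=h, t+6=z.

svdmihz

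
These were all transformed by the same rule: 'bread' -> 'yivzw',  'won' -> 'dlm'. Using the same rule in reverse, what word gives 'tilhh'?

gross

Each pair mirrors across the alphabet (b↔y, r↔i, e↔v): positions sum to 25. Letters are reflected about the middle of the alphabet (position → 25−position): Atbash.
Undoing it on tilhh: t↔g, i↔r, l↔o, h↔s, h↔s.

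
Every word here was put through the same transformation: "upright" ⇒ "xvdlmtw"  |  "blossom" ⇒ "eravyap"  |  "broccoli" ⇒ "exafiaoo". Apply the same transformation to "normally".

qudpgxoe

Shifts by position in upright: pos 0: u→x (+3), pos 1: p→v (+6), pos 2: r→d (+12), pos 3: i→l (+3), pos 4: g→m (+6), pos 5: h→t (+12) — repeating every 3. The shifts repeat in a cycle of length 3: positions 0,1,… shift by +3, +6, +12, then the pattern repeats.
On normally: n+3=q, o+6=u, r+12=d, m+3=p, a+6=g, l+12=x, l+3=o, y+6=e.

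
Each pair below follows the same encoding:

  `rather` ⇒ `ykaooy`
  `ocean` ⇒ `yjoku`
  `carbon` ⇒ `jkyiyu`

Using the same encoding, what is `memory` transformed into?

totyyf

The shift depends on letter class: consonant r→y is +7, but vowel a→k is +10. Vowels shift forward by 10 and consonants shift forward by 7.
Applying it to memory: m(cons)+7=t, e(vowel)+10=o, m(cons)+7=t, o(vowel)+10=y, r(cons)+7=y, y(cons)+7=f.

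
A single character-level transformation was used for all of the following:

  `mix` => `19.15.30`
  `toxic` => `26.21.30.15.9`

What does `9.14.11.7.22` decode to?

m is letter #13 and maps to 19: an offset of 6. Each letter is replaced by its alphabet position (a=1..z=26) + 6.
Undoing it on 9.14.11.7.22: 9→(9−6)÷1=3=c, 14→(14−6)÷1=8=h, 11→(11−6)÷1=5=e, 7→(7−6)÷1=1=a, 22→(22−6)÷1=16=p.

cheap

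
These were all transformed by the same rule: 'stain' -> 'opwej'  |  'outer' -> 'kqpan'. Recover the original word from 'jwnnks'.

narrow

Compare letters: s→o is +22, t→p is +22, a→w is +22 — a constant shift. It's a constant shift of +22 (ROT22).
Decoding jwnnks: j−22=n, w−22=a, n−22=r, n−22=r, k−22=o, s−22=w.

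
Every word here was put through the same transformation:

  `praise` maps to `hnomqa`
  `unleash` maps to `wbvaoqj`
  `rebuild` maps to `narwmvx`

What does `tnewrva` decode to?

p(15)→h(7) and r(17)→n(13) fit y≡3x+14 (mod 26); the inverse of 3 mod 26 is 9. Treating letters as 0–25, the rule is x ↦ 3x + 14 (mod 26).
Undoing it on tnewrva: t(19)→9·(19−14)≡19=t; n(13)→9·(13−14)≡17=r; e(4)→9·(4−14)≡14=o; w(22)→9·(22−14)≡20=u; r(17)→9·(17−14)≡1=b; v(21)→9·(21−14)≡11=l; a(0)→9·(0−14)≡4=e (all mod 26).

trouble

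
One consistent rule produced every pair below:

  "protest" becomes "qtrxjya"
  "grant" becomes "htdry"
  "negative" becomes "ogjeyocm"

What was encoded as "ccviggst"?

baseball

In protest: p→q is +1, r→t is +2, o→r is +3, t→x is +4 — the shift increases by 1 each position. The shift increases by 1 at each position, starting from +1: 1, 2, 3, ….
Undoing it on ccviggst: c−1=b, c−2=a, v−3=s, i−4=e, g−5=b, g−6=a, s−7=l, t−8=l.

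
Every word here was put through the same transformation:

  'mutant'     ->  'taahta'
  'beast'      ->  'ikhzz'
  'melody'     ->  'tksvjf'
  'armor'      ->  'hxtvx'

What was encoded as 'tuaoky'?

mother

Shifts by position in mutant: pos 0: m→t (+7), pos 1: u→a (+6), pos 2: t→a (+7), pos 3: a→h (+7), pos 4: n→t (+6), pos 5: t→a (+7) — repeating every 3. A repeating key of period 3 is used — shifts +7, +6, +7 over and over.
Decoding tuaoky: t−7=m, u−6=o, a−7=t, o−7=h, k−6=e, y−7=r.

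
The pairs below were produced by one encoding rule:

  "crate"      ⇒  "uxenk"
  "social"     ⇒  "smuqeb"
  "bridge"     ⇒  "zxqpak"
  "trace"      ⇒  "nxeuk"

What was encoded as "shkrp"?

spend

c(2)→u(20) and r(17)→x(23) fit y≡21x+4 (mod 26); the inverse of 21 mod 26 is 5. This is an affine cipher: with a=0,…,z=25, each position x becomes (21x+4) mod 26.
Reversing it on shkrp: s(18)→5·(18−4)≡18=s; h(7)→5·(7−4)≡15=p; k(10)→5·(10−4)≡4=e; r(17)→5·(17−4)≡13=n; p(15)→5·(15−4)≡3=d (all mod 26).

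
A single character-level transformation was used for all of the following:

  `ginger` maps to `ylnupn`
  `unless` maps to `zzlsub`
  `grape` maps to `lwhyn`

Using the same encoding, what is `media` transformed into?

Two steps: reverse the string, then apply a Caesar shift of +7.
On media: reverse → aidem; then shift: a+7=h, i+7=p, d+7=k, e+7=l, m+7=t.

hpklt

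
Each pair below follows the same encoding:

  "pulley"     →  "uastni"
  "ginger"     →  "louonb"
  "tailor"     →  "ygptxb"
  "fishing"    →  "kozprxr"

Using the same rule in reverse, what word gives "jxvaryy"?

erosion

In pulley: p→u is +5, u→a is +6, l→s is +7, l→t is +8 — the shift increases by 1 each position. Each letter shifts forward by (position + 5), i.e. 5, 6, 7, … — the shift grows by one for each successive letter.
Undoing it on jxvaryy: j−5=e, x−6=r, v−7=o, a−8=s, r−9=i, y−10=o, y−11=n.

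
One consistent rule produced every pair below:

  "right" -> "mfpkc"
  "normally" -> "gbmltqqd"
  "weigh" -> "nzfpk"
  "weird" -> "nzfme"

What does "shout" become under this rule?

hkbxc

This is an affine cipher: with a=0,…,z=25, each position x becomes (21x+19) mod 26.
On shout: s(18)→21·18+19≡7=h; h(7)→21·7+19≡10=k; o(14)→21·14+19≡1=b; u(20)→21·20+19≡23=x; t(19)→21·19+19≡2=c (all mod 26).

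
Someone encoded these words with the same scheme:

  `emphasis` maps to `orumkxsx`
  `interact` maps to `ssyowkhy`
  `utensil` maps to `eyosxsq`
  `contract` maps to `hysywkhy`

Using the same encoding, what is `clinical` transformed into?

hqssshkq

The shift depends on letter class: consonant m→r is +5, but vowel e→o is +10. Vowels shift forward by 10 and consonants shift forward by 5.
On clinical: c(cons)+5=h, l(cons)+5=q, i(vowel)+10=s, n(cons)+5=s, i(vowel)+10=s, c(cons)+5=h, a(vowel)+10=k, l(cons)+5=q.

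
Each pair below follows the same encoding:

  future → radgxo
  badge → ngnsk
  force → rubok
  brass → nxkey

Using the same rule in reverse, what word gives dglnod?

Shifts by position in future: pos 0: f→r (+12), pos 1: u→a (+6), pos 2: t→d (+10), pos 3: u→g (+12), pos 4: r→x (+6), pos 5: e→o (+10) — repeating every 3. It's a Vigenère-style cipher with numeric key [12,6,10]: position i shifts by key[i mod 3].
Undoing it on dglnod: d−12=r, g−6=a, l−10=b, n−12=b, o−6=i, d−10=t.

rabbit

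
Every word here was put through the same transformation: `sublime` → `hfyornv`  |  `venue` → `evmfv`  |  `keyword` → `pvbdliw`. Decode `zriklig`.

airport

Each pair mirrors across the alphabet (s↔h, u↔f, b↔y): positions sum to 25. Letters are reflected about the middle of the alphabet (position → 25−position): Atbash.
Undoing it on zriklig: z↔a, r↔i, i↔r, k↔p, l↔o, i↔r, g↔t.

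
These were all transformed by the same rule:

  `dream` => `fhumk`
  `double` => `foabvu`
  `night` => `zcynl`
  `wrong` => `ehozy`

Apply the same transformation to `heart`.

d(3)→f(5) and r(17)→h(7) fit y≡15x+12 (mod 26); the inverse of 15 mod 26 is 7. Treating letters as 0–25, the rule is x ↦ 15x + 12 (mod 26).
For heart: h(7)→15·7+12≡13=n; e(4)→15·4+12≡20=u; a(0)→15·0+12≡12=m; r(17)→15·17+12≡7=h; t(19)→15·19+12≡11=l (all mod 26).

numhl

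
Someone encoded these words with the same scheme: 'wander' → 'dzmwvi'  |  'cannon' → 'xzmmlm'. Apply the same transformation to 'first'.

urihg

Letters are reflected about the middle of the alphabet (position → 25−position): Atbash.
Applying it to first: f↔u, i↔r, r↔i, s↔h, t↔g.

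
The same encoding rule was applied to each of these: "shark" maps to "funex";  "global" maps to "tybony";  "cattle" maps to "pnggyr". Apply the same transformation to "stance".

fgnapr

Compare letters: s→f is +13, h→u is +13, a→n is +13 — a constant shift. Every letter moves 13 places later in the alphabet, wrapping around z→a.
For stance: s+13=f, t+13=g, a+13=n, n+13=a, c+13=p, e+13=r.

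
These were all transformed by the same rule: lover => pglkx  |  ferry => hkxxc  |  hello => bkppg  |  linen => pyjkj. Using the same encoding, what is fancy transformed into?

hwjqc

l(11)→p(15) and o(14)→g(6) fit y≡23x+22 (mod 26); the inverse of 23 mod 26 is 17. This is an affine cipher: with a=0,…,z=25, each position x becomes (23x+22) mod 26.
On fancy: f(5)→23·5+22≡7=h; a(0)→23·0+22≡22=w; n(13)→23·13+22≡9=j; c(2)→23·2+22≡16=q; y(24)→23·24+22≡2=c (all mod 26).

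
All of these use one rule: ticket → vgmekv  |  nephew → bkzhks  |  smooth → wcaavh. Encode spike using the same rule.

t(19)→v(21) and i(8)→g(6) fit y≡25x+14 (mod 26); the inverse of 25 mod 26 is 25. Treating letters as 0–25, the rule is x ↦ 25x + 14 (mod 26).
On spike: s(18)→25·18+14≡22=w; p(15)→25·15+14≡25=z; i(8)→25·8+14≡6=g; k(10)→25·10+14≡4=e; e(4)→25·4+14≡10=k (all mod 26).

wzgek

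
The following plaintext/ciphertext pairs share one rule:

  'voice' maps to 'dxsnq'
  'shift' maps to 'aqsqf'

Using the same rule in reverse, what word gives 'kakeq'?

In voice: v→d is +8, o→x is +9, i→s is +10, c→n is +11 — the shift increases by 1 each position. Each letter shifts forward by (position + 8), i.e. 8, 9, 10, … — the shift grows by one for each successive letter.
Undoing it on kakeq: k−8=c, a−9=r, k−10=a, e−11=t, q−12=e.

crate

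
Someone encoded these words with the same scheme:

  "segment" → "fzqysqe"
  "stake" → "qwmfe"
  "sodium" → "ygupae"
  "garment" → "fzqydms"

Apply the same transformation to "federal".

The output letters match the input read backwards, each shifted +12: segment reversed is tnemges. Two steps: reverse the string, then apply a Caesar shift of +12.
On federal: reverse → laredef; then shift: l+12=x, a+12=m, r+12=d, e+12=q, d+12=p, e+12=q, f+12=r.

xmdqpqr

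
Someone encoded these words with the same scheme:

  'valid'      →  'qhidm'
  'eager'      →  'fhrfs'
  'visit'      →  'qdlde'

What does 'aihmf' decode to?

Treating letters as 0–25, the rule is x ↦ 19x + 7 (mod 26).
Decoding aihmf: a(0)→11·(0−7)≡1=b; i(8)→11·(8−7)≡11=l; h(7)→11·(7−7)≡0=a; m(12)→11·(12−7)≡3=d; f(5)→11·(5−7)≡4=e (all mod 26).

blade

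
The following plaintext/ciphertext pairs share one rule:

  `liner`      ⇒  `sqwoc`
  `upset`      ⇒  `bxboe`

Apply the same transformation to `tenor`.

amwyc

In liner: l→s is +7, i→q is +8, n→w is +9, e→o is +10 — the shift increases by 1 each position. Each letter shifts forward by (position + 7), i.e. 7, 8, 9, … — the shift grows by one for each successive letter.
Applying it to tenor: t+7=a, e+8=m, n+9=w, o+10=y, r+11=c.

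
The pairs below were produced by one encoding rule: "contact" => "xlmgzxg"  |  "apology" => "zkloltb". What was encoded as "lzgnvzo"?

oatmeal

Each pair mirrors across the alphabet (c↔x, o↔l, n↔m): positions sum to 25. Each letter is replaced by its mirror in the alphabet: a↔z, b↔y, c↔x, and so on (the Atbash cipher).
Reversing it on lzgnvzo: l↔o, z↔a, g↔t, n↔m, v↔e, z↔a, o↔l.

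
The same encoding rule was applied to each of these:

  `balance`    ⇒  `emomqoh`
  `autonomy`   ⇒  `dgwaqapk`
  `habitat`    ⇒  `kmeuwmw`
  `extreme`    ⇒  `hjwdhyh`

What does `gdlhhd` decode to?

Shifts by position in balance: pos 0: b→e (+3), pos 1: a→m (+12), pos 2: l→o (+3), pos 3: a→m (+12) — repeating every 2. It's a Vigenère-style cipher with numeric key [3,12]: position i shifts by key[i mod 2].
Undoing it on gdlhhd: g−3=d, d−12=r, l−3=i, h−12=v, h−3=e, d−12=r.

driver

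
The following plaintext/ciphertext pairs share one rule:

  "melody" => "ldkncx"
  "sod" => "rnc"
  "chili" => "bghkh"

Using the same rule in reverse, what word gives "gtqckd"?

This is a Caesar cipher with shift 25.
Reversing it on gtqckd: g−25=h, t−25=u, q−25=r, c−25=d, k−25=l, d−25=e.

hurdle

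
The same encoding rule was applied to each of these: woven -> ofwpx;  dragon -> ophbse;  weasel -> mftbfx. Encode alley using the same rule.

The output letters match the input read backwards, each shifted +1: woven reversed is nevow. The word is reversed, then every letter is shifted forward by 1.
Applying it to alley: reverse → yella; then shift: y+1=z, e+1=f, l+1=m, l+1=m, a+1=b.

zfmmb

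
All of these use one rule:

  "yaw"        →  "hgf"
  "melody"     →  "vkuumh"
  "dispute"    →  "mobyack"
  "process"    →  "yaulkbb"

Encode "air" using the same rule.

The shift depends on letter class: consonant y→h is +9, but vowel a→g is +6. The rule splits by letter class: vowels +6, consonants +9.
For air: a(vowel)+6=g, i(vowel)+6=o, r(cons)+9=a.

goa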